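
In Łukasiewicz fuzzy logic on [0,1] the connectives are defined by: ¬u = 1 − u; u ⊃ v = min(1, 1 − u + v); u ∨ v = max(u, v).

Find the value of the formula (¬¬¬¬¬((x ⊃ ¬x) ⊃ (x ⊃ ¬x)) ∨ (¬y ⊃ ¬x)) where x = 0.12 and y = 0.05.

¬x: Łukasiewicz ¬ gives 1 − 0.12 = 0.88
(x ⊃ ¬x): min(1, 1 − 0.12 + 0.88) = 1
¬x: Łukasiewicz ¬ gives 1 − 0.12 = 0.88
(x ⊃ ¬x): min(1, 1 − 0.12 + 0.88) = 1
((x ⊃ ¬x) ⊃ (x ⊃ ¬x)): min(1, 1 − 1 + 1) = 1
¬((x ⊃ ¬x) ⊃ (x ⊃ ¬x)): Łukasiewicz ¬ gives 1 − 1 = 0
¬¬((x ⊃ ¬x) ⊃ (x ⊃ ¬x)): Łukasiewicz ¬ gives 1 − 0 = 1
¬¬¬((x ⊃ ¬x) ⊃ (x ⊃ ¬x)): Łukasiewicz ¬ gives 1 − 1 = 0
¬¬¬¬((x ⊃ ¬x) ⊃ (x ⊃ ¬x)): Łukasiewicz ¬ gives 1 − 0 = 1
¬¬¬¬¬((x ⊃ ¬x) ⊃ (x ⊃ ¬x)): Łukasiewicz ¬ gives 1 − 1 = 0
¬y: Łukasiewicz ¬ gives 1 − 0.05 = 0.95
¬x: Łukasiewicz ¬ gives 1 − 0.12 = 0.88
(¬y ⊃ ¬x): min(1, 1 − 0.95 + 0.88) = 0.93
(¬¬¬¬¬((x ⊃ ¬x) ⊃ (x ⊃ ¬x)) ∨ (¬y ⊃ ¬x)) = max(0, 0.93) = 0.93

0.93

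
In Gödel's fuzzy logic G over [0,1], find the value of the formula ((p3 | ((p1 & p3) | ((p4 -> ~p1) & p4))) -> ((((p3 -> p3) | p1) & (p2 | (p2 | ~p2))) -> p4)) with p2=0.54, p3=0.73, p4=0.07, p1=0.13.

(p1 & p3) = min(0.13, 0.73) = 0.13
~p1: Gödel ¬ of 0.13 = 0 (operand ≠ 0)
(p4 -> ~p1): 0.07 > 0, so result = 0
((p4 -> ~p1) & p4) = min(0, 0.07) = 0
((p1 & p3) | ((p4 -> ~p1) & p4)) = max(0.13, 0) = 0.13
(p3 | ((p1 & p3) | ((p4 -> ~p1) & p4))) = max(0.73, 0.13) = 0.73
(p3 -> p3): 0.73 ≤ 0.73, so result = 1
((p3 -> p3) | p1) = max(1, 0.13) = 1
~p2: Gödel ¬ of 0.54 = 0 (operand ≠ 0)
(p2 | ~p2) = max(0.54, 0) = 0.54
(p2 | (p2 | ~p2)) = max(0.54, 0.54) = 0.54
(((p3 -> p3) | p1) & (p2 | (p2 | ~p2))) = min(1, 0.54) = 0.54
((((p3 -> p3) | p1) & (p2 | (p2 | ~p2))) -> p4): 0.54 > 0.07, so result = 0.07
((p3 | ((p1 & p3) | ((p4 -> ~p1) & p4))) -> ((((p3 -> p3) | p1) & (p2 | (p2 | ~p2))) -> p4)): 0.73 > 0.07, so result = 0.07

0.07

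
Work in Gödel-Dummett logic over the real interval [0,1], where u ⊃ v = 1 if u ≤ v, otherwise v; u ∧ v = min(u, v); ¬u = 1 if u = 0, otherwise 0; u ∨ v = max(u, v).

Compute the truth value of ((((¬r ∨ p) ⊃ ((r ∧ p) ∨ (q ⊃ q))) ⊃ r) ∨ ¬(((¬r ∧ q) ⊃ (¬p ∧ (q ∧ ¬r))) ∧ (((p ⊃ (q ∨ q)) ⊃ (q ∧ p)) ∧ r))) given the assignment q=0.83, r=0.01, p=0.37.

0.01

¬r: Gödel ¬ of 0.01 = 0 (operand ≠ 0)
(¬r ∨ p) = max(0, 0.37) = 0.37
(r ∧ p) = min(0.01, 0.37) = 0.01
(q ⊃ q): 0.83 ≤ 0.83, so result = 1
((r ∧ p) ∨ (q ⊃ q)) = max(0.01, 1) = 1
((¬r ∨ p) ⊃ ((r ∧ p) ∨ (q ⊃ q))): 0.37 ≤ 1, so result = 1
(((¬r ∨ p) ⊃ ((r ∧ p) ∨ (q ⊃ q))) ⊃ r): 1 > 0.01, so result = 0.01
¬r: Gödel ¬ of 0.01 = 0 (operand ≠ 0)
(¬r ∧ q) = min(0, 0.83) = 0
¬p: Gödel ¬ of 0.37 = 0 (operand ≠ 0)
¬r: Gödel ¬ of 0.01 = 0 (operand ≠ 0)
(q ∧ ¬r) = min(0.83, 0) = 0
(¬p ∧ (q ∧ ¬r)) = min(0, 0) = 0
((¬r ∧ q) ⊃ (¬p ∧ (q ∧ ¬r))): 0 ≤ 0, so result = 1
(q ∨ q) = max(0.83, 0.83) = 0.83
(p ⊃ (q ∨ q)): 0.37 ≤ 0.83, so result = 1
(q ∧ p) = min(0.83, 0.37) = 0.37
((p ⊃ (q ∨ q)) ⊃ (q ∧ p)): 1 > 0.37, so result = 0.37
(((p ⊃ (q ∨ q)) ⊃ (q ∧ p)) ∧ r) = min(0.37, 0.01) = 0.01
(((¬r ∧ q) ⊃ (¬p ∧ (q ∧ ¬r))) ∧ (((p ⊃ (q ∨ q)) ⊃ (q ∧ p)) ∧ r)) = min(1, 0.01) = 0.01
¬(((¬r ∧ q) ⊃ (¬p ∧ (q ∧ ¬r))) ∧ (((p ⊃ (q ∨ q)) ⊃ (q ∧ p)) ∧ r)): Gödel ¬ of 0.01 = 0 (operand ≠ 0)
((((¬r ∨ p) ⊃ ((r ∧ p) ∨ (q ⊃ q))) ⊃ r) ∨ ¬(((¬r ∧ q) ⊃ (¬p ∧ (q ∧ ¬r))) ∧ (((p ⊃ (q ∨ q)) ⊃ (q ∧ p)) ∧ r))) = max(0.01, 0) = 0.01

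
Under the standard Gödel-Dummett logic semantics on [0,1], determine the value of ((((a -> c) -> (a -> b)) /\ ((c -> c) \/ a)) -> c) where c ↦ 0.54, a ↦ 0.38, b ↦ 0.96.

(a -> c): 0.38 ≤ 0.54, so result = 1
(a -> b): 0.38 ≤ 0.96, so result = 1
((a -> c) -> (a -> b)): 1 ≤ 1, so result = 1
(c -> c): 0.54 ≤ 0.54, so result = 1
((c -> c) \/ a) = max(1, 0.38) = 1
(((a -> c) -> (a -> b)) /\ ((c -> c) \/ a)) = min(1, 1) = 1
((((a -> c) -> (a -> b)) /\ ((c -> c) \/ a)) -> c): 1 > 0.54, so result = 0.54

0.54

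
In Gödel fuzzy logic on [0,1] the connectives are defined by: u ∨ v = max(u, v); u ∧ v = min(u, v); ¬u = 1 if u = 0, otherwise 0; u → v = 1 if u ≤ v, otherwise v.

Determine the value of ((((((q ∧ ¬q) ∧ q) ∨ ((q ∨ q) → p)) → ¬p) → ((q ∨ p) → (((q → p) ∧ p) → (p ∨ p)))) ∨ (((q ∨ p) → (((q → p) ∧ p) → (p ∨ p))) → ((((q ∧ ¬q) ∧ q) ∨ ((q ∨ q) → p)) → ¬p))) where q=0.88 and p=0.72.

1.00

¬q: Gödel ¬ of 0.88 = 0 (operand ≠ 0)
(q ∧ ¬q) = min(0.88, 0) = 0
((q ∧ ¬q) ∧ q) = min(0, 0.88) = 0
(q ∨ q) = max(0.88, 0.88) = 0.88
((q ∨ q) → p): 0.88 > 0.72, so result = 0.72
(((q ∧ ¬q) ∧ q) ∨ ((q ∨ q) → p)) = max(0, 0.72) = 0.72
¬p: Gödel ¬ of 0.72 = 0 (operand ≠ 0)
((((q ∧ ¬q) ∧ q) ∨ ((q ∨ q) → p)) → ¬p): 0.72 > 0, so result = 0
(q ∨ p) = max(0.88, 0.72) = 0.88
(q → p): 0.88 > 0.72, so result = 0.72
((q → p) ∧ p) = min(0.72, 0.72) = 0.72
(p ∨ p) = max(0.72, 0.72) = 0.72
(((q → p) ∧ p) → (p ∨ p)): 0.72 ≤ 0.72, so result = 1
((q ∨ p) → (((q → p) ∧ p) → (p ∨ p))): 0.88 ≤ 1, so result = 1
(((((q ∧ ¬q) ∧ q) ∨ ((q ∨ q) → p)) → ¬p) → ((q ∨ p) → (((q → p) ∧ p) → (p ∨ p)))): 0 ≤ 1, so result = 1
(q ∨ p) = max(0.88, 0.72) = 0.88
(q → p): 0.88 > 0.72, so result = 0.72
((q → p) ∧ p) = min(0.72, 0.72) = 0.72
(p ∨ p) = max(0.72, 0.72) = 0.72
(((q → p) ∧ p) → (p ∨ p)): 0.72 ≤ 0.72, so result = 1
((q ∨ p) → (((q → p) ∧ p) → (p ∨ p))): 0.88 ≤ 1, so result = 1
¬q: Gödel ¬ of 0.88 = 0 (operand ≠ 0)
(q ∧ ¬q) = min(0.88, 0) = 0
((q ∧ ¬q) ∧ q) = min(0, 0.88) = 0
(q ∨ q) = max(0.88, 0.88) = 0.88
((q ∨ q) → p): 0.88 > 0.72, so result = 0.72
(((q ∧ ¬q) ∧ q) ∨ ((q ∨ q) → p)) = max(0, 0.72) = 0.72
¬p: Gödel ¬ of 0.72 = 0 (operand ≠ 0)
((((q ∧ ¬q) ∧ q) ∨ ((q ∨ q) → p)) → ¬p): 0.72 > 0, so result = 0
(((q ∨ p) → (((q → p) ∧ p) → (p ∨ p))) → ((((q ∧ ¬q) ∧ q) ∨ ((q ∨ q) → p)) → ¬p)): 1 > 0, so result = 0
((((((q ∧ ¬q) ∧ q) ∨ ((q ∨ q) → p)) → ¬p) → ((q ∨ p) → (((q → p) ∧ p) → (p ∨ p)))) ∨ (((q ∨ p) → (((q → p) ∧ p) → (p ∨ p))) → ((((q ∧ ¬q) ∧ q) ∨ ((q ∨ q) → p)) → ¬p))) = max(1, 0) = 1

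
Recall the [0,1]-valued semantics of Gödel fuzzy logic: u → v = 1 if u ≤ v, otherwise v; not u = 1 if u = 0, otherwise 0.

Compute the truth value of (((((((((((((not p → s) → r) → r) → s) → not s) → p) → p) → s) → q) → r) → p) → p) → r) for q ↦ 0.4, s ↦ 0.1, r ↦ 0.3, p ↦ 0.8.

not p: Gödel ¬ of 0.8 = 0 (operand ≠ 0)
(not p → s): 0 ≤ 0.1, so result = 1
((not p → s) → r): 1 > 0.3, so result = 0.3
(((not p → s) → r) → r): 0.3 ≤ 0.3, so result = 1
((((not p → s) → r) → r) → s): 1 > 0.1, so result = 0.1
not s: Gödel ¬ of 0.1 = 0 (operand ≠ 0)
(((((not p → s) → r) → r) → s) → not s): 0.1 > 0, so result = 0
((((((not p → s) → r) → r) → s) → not s) → p): 0 ≤ 0.8, so result = 1
(((((((not p → s) → r) → r) → s) → not s) → p) → p): 1 > 0.8, so result = 0.8
((((((((not p → s) → r) → r) → s) → not s) → p) → p) → s): 0.8 > 0.1, so result = 0.1
(((((((((not p → s) → r) → r) → s) → not s) → p) → p) → s) → q): 0.1 ≤ 0.4, so result = 1
((((((((((not p → s) → r) → r) → s) → not s) → p) → p) → s) → q) → r): 1 > 0.3, so result = 0.3
(((((((((((not p → s) → r) → r) → s) → not s) → p) → p) → s) → q) → r) → p): 0.3 ≤ 0.8, so result = 1
((((((((((((not p → s) → r) → r) → s) → not s) → p) → p) → s) → q) → r) → p) → p): 1 > 0.8, so result = 0.8
(((((((((((((not p → s) → r) → r) → s) → not s) → p) → p) → s) → q) → r) → p) → p) → r): 0.8 > 0.3, so result = 0.3

0.30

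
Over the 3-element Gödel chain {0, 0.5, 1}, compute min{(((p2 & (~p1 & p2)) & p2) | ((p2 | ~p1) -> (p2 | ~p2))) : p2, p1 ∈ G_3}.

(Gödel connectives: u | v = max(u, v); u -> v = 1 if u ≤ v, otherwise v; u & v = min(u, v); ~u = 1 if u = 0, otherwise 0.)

The minimum is attained at p2 = 0.5, p1 = 0:
  ~p1: Gödel ¬ of 0 = 1 (operand is 0)
  (~p1 & p2) = min(1, 0.5) = 0.5
  (p2 & (~p1 & p2)) = min(0.5, 0.5) = 0.5
  ((p2 & (~p1 & p2)) & p2) = min(0.5, 0.5) = 0.5
  ~p1: Gödel ¬ of 0 = 1 (operand is 0)
  (p2 | ~p1) = max(0.5, 1) = 1
  ~p2: Gödel ¬ of 0.5 = 0 (operand ≠ 0)
  (p2 | ~p2) = max(0.5, 0) = 0.5
  ((p2 | ~p1) -> (p2 | ~p2)): 1 > 0.5, so result = 0.5
  (((p2 & (~p1 & p2)) & p2) | ((p2 | ~p1) -> (p2 | ~p2))) = max(0.5, 0.5) = 0.5
Checking all 9 assignments confirms none give a value below 0.50.

0.50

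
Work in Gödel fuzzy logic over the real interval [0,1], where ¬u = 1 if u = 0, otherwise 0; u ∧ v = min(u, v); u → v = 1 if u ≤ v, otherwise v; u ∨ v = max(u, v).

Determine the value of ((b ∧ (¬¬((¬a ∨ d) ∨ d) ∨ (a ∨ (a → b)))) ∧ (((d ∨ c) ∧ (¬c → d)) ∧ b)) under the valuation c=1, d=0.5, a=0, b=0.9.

¬a: Gödel ¬ of 0 = 1 (operand is 0)
(¬a ∨ d) = max(1, 0.5) = 1
((¬a ∨ d) ∨ d) = max(1, 0.5) = 1
¬((¬a ∨ d) ∨ d): Gödel ¬ of 1 = 0 (operand ≠ 0)
¬¬((¬a ∨ d) ∨ d): Gödel ¬ of 0 = 1 (operand is 0)
(a → b): 0 ≤ 0.9, so result = 1
(a ∨ (a → b)) = max(0, 1) = 1
(¬¬((¬a ∨ d) ∨ d) ∨ (a ∨ (a → b))) = max(1, 1) = 1
(b ∧ (¬¬((¬a ∨ d) ∨ d) ∨ (a ∨ (a → b)))) = min(0.9, 1) = 0.9
(d ∨ c) = max(0.5, 1) = 1
¬c: Gödel ¬ of 1 = 0 (operand ≠ 0)
(¬c → d): 0 ≤ 0.5, so result = 1
((d ∨ c) ∧ (¬c → d)) = min(1, 1) = 1
(((d ∨ c) ∧ (¬c → d)) ∧ b) = min(1, 0.9) = 0.9
((b ∧ (¬¬((¬a ∨ d) ∨ d) ∨ (a ∨ (a → b)))) ∧ (((d ∨ c) ∧ (¬c → d)) ∧ b)) = min(0.9, 0.9) = 0.9

0.90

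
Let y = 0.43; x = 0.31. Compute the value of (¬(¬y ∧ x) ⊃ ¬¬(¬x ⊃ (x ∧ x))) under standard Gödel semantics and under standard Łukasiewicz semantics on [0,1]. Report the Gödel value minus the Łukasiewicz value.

Gödel evaluation:
  ¬y: Gödel ¬ of 0.43 = 0 (operand ≠ 0)
  (¬y ∧ x) = min(0, 0.31) = 0
  ¬(¬y ∧ x): Gödel ¬ of 0 = 1 (operand is 0)
  ¬x: Gödel ¬ of 0.31 = 0 (operand ≠ 0)
  (x ∧ x) = min(0.31, 0.31) = 0.31
  (¬x ⊃ (x ∧ x)): 0 ≤ 0.31, so result = 1
  ¬(¬x ⊃ (x ∧ x)): Gödel ¬ of 1 = 0 (operand ≠ 0)
  ¬¬(¬x ⊃ (x ∧ x)): Gödel ¬ of 0 = 1 (operand is 0)
  (¬(¬y ∧ x) ⊃ ¬¬(¬x ⊃ (x ∧ x))): 1 ≤ 1, so result = 1
  Gödel value = 1
Łukasiewicz evaluation:
  ¬y: Łukasiewicz ¬ gives 1 − 0.43 = 0.57
  (¬y ∧ x) = min(0.57, 0.31) = 0.31
  ¬(¬y ∧ x): Łukasiewicz ¬ gives 1 − 0.31 = 0.69
  ¬x: Łukasiewicz ¬ gives 1 − 0.31 = 0.69
  (x ∧ x) = min(0.31, 0.31) = 0.31
  (¬x ⊃ (x ∧ x)): min(1, 1 − 0.69 + 0.31) = 0.62
  ¬(¬x ⊃ (x ∧ x)): Łukasiewicz ¬ gives 1 − 0.62 = 0.38
  ¬¬(¬x ⊃ (x ∧ x)): Łukasiewicz ¬ gives 1 − 0.38 = 0.62
  (¬(¬y ∧ x) ⊃ ¬¬(¬x ⊃ (x ∧ x))): min(1, 1 − 0.69 + 0.62) = 0.93
  Łukasiewicz value = 0.93
Difference: 1 − 0.93 = 0.07

0.07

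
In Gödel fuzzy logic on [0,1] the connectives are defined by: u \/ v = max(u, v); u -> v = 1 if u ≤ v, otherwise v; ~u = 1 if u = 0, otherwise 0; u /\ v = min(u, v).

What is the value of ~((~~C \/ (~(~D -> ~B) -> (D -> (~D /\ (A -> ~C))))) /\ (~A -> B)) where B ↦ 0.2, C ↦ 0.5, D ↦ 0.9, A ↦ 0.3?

0.00

~C: Gödel ¬ of 0.5 = 0 (operand ≠ 0)
~~C: Gödel ¬ of 0 = 1 (operand is 0)
~D: Gödel ¬ of 0.9 = 0 (operand ≠ 0)
~B: Gödel ¬ of 0.2 = 0 (operand ≠ 0)
(~D -> ~B): 0 ≤ 0, so result = 1
~(~D -> ~B): Gödel ¬ of 1 = 0 (operand ≠ 0)
~D: Gödel ¬ of 0.9 = 0 (operand ≠ 0)
~C: Gödel ¬ of 0.5 = 0 (operand ≠ 0)
(A -> ~C): 0.3 > 0, so result = 0
(~D /\ (A -> ~C)) = min(0, 0) = 0
(D -> (~D /\ (A -> ~C))): 0.9 > 0, so result = 0
(~(~D -> ~B) -> (D -> (~D /\ (A -> ~C)))): 0 ≤ 0, so result = 1
(~~C \/ (~(~D -> ~B) -> (D -> (~D /\ (A -> ~C))))) = max(1, 1) = 1
~A: Gödel ¬ of 0.3 = 0 (operand ≠ 0)
(~A -> B): 0 ≤ 0.2, so result = 1
((~~C \/ (~(~D -> ~B) -> (D -> (~D /\ (A -> ~C))))) /\ (~A -> B)) = min(1, 1) = 1
~((~~C \/ (~(~D -> ~B) -> (D -> (~D /\ (A -> ~C))))) /\ (~A -> B)): Gödel ¬ of 1 = 0 (operand ≠ 0)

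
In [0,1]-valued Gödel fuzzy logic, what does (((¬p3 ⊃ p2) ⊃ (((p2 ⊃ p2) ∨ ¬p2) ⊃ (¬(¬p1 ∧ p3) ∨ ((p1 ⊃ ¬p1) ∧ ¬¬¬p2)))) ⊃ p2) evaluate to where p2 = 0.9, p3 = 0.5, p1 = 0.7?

¬p3: Gödel ¬ of 0.5 = 0 (operand ≠ 0)
(¬p3 ⊃ p2): 0 ≤ 0.9, so result = 1
(p2 ⊃ p2): 0.9 ≤ 0.9, so result = 1
¬p2: Gödel ¬ of 0.9 = 0 (operand ≠ 0)
((p2 ⊃ p2) ∨ ¬p2) = max(1, 0) = 1
¬p1: Gödel ¬ of 0.7 = 0 (operand ≠ 0)
(¬p1 ∧ p3) = min(0, 0.5) = 0
¬(¬p1 ∧ p3): Gödel ¬ of 0 = 1 (operand is 0)
¬p1: Gödel ¬ of 0.7 = 0 (operand ≠ 0)
(p1 ⊃ ¬p1): 0.7 > 0, so result = 0
¬p2: Gödel ¬ of 0.9 = 0 (operand ≠ 0)
¬¬p2: Gödel ¬ of 0 = 1 (operand is 0)
¬¬¬p2: Gödel ¬ of 1 = 0 (operand ≠ 0)
((p1 ⊃ ¬p1) ∧ ¬¬¬p2) = min(0, 0) = 0
(¬(¬p1 ∧ p3) ∨ ((p1 ⊃ ¬p1) ∧ ¬¬¬p2)) = max(1, 0) = 1
(((p2 ⊃ p2) ∨ ¬p2) ⊃ (¬(¬p1 ∧ p3) ∨ ((p1 ⊃ ¬p1) ∧ ¬¬¬p2))): 1 ≤ 1, so result = 1
((¬p3 ⊃ p2) ⊃ (((p2 ⊃ p2) ∨ ¬p2) ⊃ (¬(¬p1 ∧ p3) ∨ ((p1 ⊃ ¬p1) ∧ ¬¬¬p2)))): 1 ≤ 1, so result = 1
(((¬p3 ⊃ p2) ⊃ (((p2 ⊃ p2) ∨ ¬p2) ⊃ (¬(¬p1 ∧ p3) ∨ ((p1 ⊃ ¬p1) ∧ ¬¬¬p2)))) ⊃ p2): 1 > 0.9, so result = 0.9

0.90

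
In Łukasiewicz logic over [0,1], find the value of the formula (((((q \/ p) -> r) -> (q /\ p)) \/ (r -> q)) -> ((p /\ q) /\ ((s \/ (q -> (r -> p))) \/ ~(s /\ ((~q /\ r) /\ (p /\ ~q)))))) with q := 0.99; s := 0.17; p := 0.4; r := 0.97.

(q \/ p) = max(0.99, 0.4) = 0.99
((q \/ p) -> r): min(1, 1 − 0.99 + 0.97) = 0.98
(q /\ p) = min(0.99, 0.4) = 0.4
(((q \/ p) -> r) -> (q /\ p)): min(1, 1 − 0.98 + 0.4) = 0.42
(r -> q): min(1, 1 − 0.97 + 0.99) = 1
((((q \/ p) -> r) -> (q /\ p)) \/ (r -> q)) = max(0.42, 1) = 1
(p /\ q) = min(0.4, 0.99) = 0.4
(r -> p): min(1, 1 − 0.97 + 0.4) = 0.43
(q -> (r -> p)): min(1, 1 − 0.99 + 0.43) = 0.44
(s \/ (q -> (r -> p))) = max(0.17, 0.44) = 0.44
~q: Łukasiewicz ¬ gives 1 − 0.99 = 0.01
(~q /\ r) = min(0.01, 0.97) = 0.01
~q: Łukasiewicz ¬ gives 1 − 0.99 = 0.01
(p /\ ~q) = min(0.4, 0.01) = 0.01
((~q /\ r) /\ (p /\ ~q)) = min(0.01, 0.01) = 0.01
(s /\ ((~q /\ r) /\ (p /\ ~q))) = min(0.17, 0.01) = 0.01
~(s /\ ((~q /\ r) /\ (p /\ ~q))): Łukasiewicz ¬ gives 1 − 0.01 = 0.99
((s \/ (q -> (r -> p))) \/ ~(s /\ ((~q /\ r) /\ (p /\ ~q)))) = max(0.44, 0.99) = 0.99
((p /\ q) /\ ((s \/ (q -> (r -> p))) \/ ~(s /\ ((~q /\ r) /\ (p /\ ~q))))) = min(0.4, 0.99) = 0.4
(((((q \/ p) -> r) -> (q /\ p)) \/ (r -> q)) -> ((p /\ q) /\ ((s \/ (q -> (r -> p))) \/ ~(s /\ ((~q /\ r) /\ (p /\ ~q)))))): min(1, 1 − 1 + 0.4) = 0.4

0.40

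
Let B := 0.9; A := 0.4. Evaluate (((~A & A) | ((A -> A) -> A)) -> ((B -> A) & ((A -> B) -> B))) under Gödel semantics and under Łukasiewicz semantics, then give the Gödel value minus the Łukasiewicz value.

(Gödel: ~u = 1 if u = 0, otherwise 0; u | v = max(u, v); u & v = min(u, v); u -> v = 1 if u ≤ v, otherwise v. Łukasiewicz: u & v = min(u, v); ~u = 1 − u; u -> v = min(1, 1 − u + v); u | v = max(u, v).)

Gödel evaluation:
  ~A: Gödel ¬ of 0.4 = 0 (operand ≠ 0)
  (~A & A) = min(0, 0.4) = 0
  (A -> A): 0.4 ≤ 0.4, so result = 1
  ((A -> A) -> A): 1 > 0.4, so result = 0.4
  ((~A & A) | ((A -> A) -> A)) = max(0, 0.4) = 0.4
  (B -> A): 0.9 > 0.4, so result = 0.4
  (A -> B): 0.4 ≤ 0.9, so result = 1
  ((A -> B) -> B): 1 > 0.9, so result = 0.9
  ((B -> A) & ((A -> B) -> B)) = min(0.4, 0.9) = 0.4
  (((~A & A) | ((A -> A) -> A)) -> ((B -> A) & ((A -> B) -> B))): 0.4 ≤ 0.4, so result = 1
  Gödel value = 1
Łukasiewicz evaluation:
  ~A: Łukasiewicz ¬ gives 1 − 0.4 = 0.6
  (~A & A) = min(0.6, 0.4) = 0.4
  (A -> A): min(1, 1 − 0.4 + 0.4) = 1
  ((A -> A) -> A): min(1, 1 − 1 + 0.4) = 0.4
  ((~A & A) | ((A -> A) -> A)) = max(0.4, 0.4) = 0.4
  (B -> A): min(1, 1 − 0.9 + 0.4) = 0.5
  (A -> B): min(1, 1 − 0.4 + 0.9) = 1
  ((A -> B) -> B): min(1, 1 − 1 + 0.9) = 0.9
  ((B -> A) & ((A -> B) -> B)) = min(0.5, 0.9) = 0.5
  (((~A & A) | ((A -> A) -> A)) -> ((B -> A) & ((A -> B) -> B))): min(1, 1 − 0.4 + 0.5) = 1
  Łukasiewicz value = 1
Difference: 1 − 1 = 0.00

0.00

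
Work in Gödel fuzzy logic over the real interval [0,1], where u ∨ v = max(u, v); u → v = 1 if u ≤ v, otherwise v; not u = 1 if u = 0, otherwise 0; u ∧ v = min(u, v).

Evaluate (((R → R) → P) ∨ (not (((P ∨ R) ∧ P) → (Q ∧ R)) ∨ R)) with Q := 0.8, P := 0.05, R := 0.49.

(R → R): 0.49 ≤ 0.49, so result = 1
((R → R) → P): 1 > 0.05, so result = 0.05
(P ∨ R) = max(0.05, 0.49) = 0.49
((P ∨ R) ∧ P) = min(0.49, 0.05) = 0.05
(Q ∧ R) = min(0.8, 0.49) = 0.49
(((P ∨ R) ∧ P) → (Q ∧ R)): 0.05 ≤ 0.49, so result = 1
not (((P ∨ R) ∧ P) → (Q ∧ R)): Gödel ¬ of 1 = 0 (operand ≠ 0)
(not (((P ∨ R) ∧ P) → (Q ∧ R)) ∨ R) = max(0, 0.49) = 0.49
(((R → R) → P) ∨ (not (((P ∨ R) ∧ P) → (Q ∧ R)) ∨ R)) = max(0.05, 0.49) = 0.49

0.49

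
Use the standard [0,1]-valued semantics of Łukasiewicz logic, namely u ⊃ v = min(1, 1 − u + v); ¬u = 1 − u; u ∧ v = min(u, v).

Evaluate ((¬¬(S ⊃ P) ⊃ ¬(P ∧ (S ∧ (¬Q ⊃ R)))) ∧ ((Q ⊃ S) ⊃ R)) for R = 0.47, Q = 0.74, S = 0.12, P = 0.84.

(S ⊃ P): min(1, 1 − 0.12 + 0.84) = 1
¬(S ⊃ P): Łukasiewicz ¬ gives 1 − 1 = 0
¬¬(S ⊃ P): Łukasiewicz ¬ gives 1 − 0 = 1
¬Q: Łukasiewicz ¬ gives 1 − 0.74 = 0.26
(¬Q ⊃ R): min(1, 1 − 0.26 + 0.47) = 1
(S ∧ (¬Q ⊃ R)) = min(0.12, 1) = 0.12
(P ∧ (S ∧ (¬Q ⊃ R))) = min(0.84, 0.12) = 0.12
¬(P ∧ (S ∧ (¬Q ⊃ R))): Łukasiewicz ¬ gives 1 − 0.12 = 0.88
(¬¬(S ⊃ P) ⊃ ¬(P ∧ (S ∧ (¬Q ⊃ R)))): min(1, 1 − 1 + 0.88) = 0.88
(Q ⊃ S): min(1, 1 − 0.74 + 0.12) = 0.38
((Q ⊃ S) ⊃ R): min(1, 1 − 0.38 + 0.47) = 1
((¬¬(S ⊃ P) ⊃ ¬(P ∧ (S ∧ (¬Q ⊃ R)))) ∧ ((Q ⊃ S) ⊃ R)) = min(0.88, 1) = 0.88

0.88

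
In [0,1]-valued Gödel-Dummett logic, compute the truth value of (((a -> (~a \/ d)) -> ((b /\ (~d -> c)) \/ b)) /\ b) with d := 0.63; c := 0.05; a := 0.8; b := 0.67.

~a: Gödel ¬ of 0.8 = 0 (operand ≠ 0)
(~a \/ d) = max(0, 0.63) = 0.63
(a -> (~a \/ d)): 0.8 > 0.63, so result = 0.63
~d: Gödel ¬ of 0.63 = 0 (operand ≠ 0)
(~d -> c): 0 ≤ 0.05, so result = 1
(b /\ (~d -> c)) = min(0.67, 1) = 0.67
((b /\ (~d -> c)) \/ b) = max(0.67, 0.67) = 0.67
((a -> (~a \/ d)) -> ((b /\ (~d -> c)) \/ b)): 0.63 ≤ 0.67, so result = 1
(((a -> (~a \/ d)) -> ((b /\ (~d -> c)) \/ b)) /\ b) = min(1, 0.67) = 0.67

0.67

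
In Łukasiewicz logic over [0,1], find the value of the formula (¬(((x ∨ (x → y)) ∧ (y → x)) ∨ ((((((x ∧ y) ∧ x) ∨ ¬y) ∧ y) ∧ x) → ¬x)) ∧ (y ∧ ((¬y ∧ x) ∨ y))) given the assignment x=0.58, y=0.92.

(x → y): min(1, 1 − 0.58 + 0.92) = 1
(x ∨ (x → y)) = max(0.58, 1) = 1
(y → x): min(1, 1 − 0.92 + 0.58) = 0.66
((x ∨ (x → y)) ∧ (y → x)) = min(1, 0.66) = 0.66
(x ∧ y) = min(0.58, 0.92) = 0.58
((x ∧ y) ∧ x) = min(0.58, 0.58) = 0.58
¬y: Łukasiewicz ¬ gives 1 − 0.92 = 0.08
(((x ∧ y) ∧ x) ∨ ¬y) = max(0.58, 0.08) = 0.58
((((x ∧ y) ∧ x) ∨ ¬y) ∧ y) = min(0.58, 0.92) = 0.58
(((((x ∧ y) ∧ x) ∨ ¬y) ∧ y) ∧ x) = min(0.58, 0.58) = 0.58
¬x: Łukasiewicz ¬ gives 1 − 0.58 = 0.42
((((((x ∧ y) ∧ x) ∨ ¬y) ∧ y) ∧ x) → ¬x): min(1, 1 − 0.58 + 0.42) = 0.84
(((x ∨ (x → y)) ∧ (y → x)) ∨ ((((((x ∧ y) ∧ x) ∨ ¬y) ∧ y) ∧ x) → ¬x)) = max(0.66, 0.84) = 0.84
¬(((x ∨ (x → y)) ∧ (y → x)) ∨ ((((((x ∧ y) ∧ x) ∨ ¬y) ∧ y) ∧ x) → ¬x)): Łukasiewicz ¬ gives 1 − 0.84 = 0.16
¬y: Łukasiewicz ¬ gives 1 − 0.92 = 0.08
(¬y ∧ x) = min(0.08, 0.58) = 0.08
((¬y ∧ x) ∨ y) = max(0.08, 0.92) = 0.92
(y ∧ ((¬y ∧ x) ∨ y)) = min(0.92, 0.92) = 0.92
(¬(((x ∨ (x → y)) ∧ (y → x)) ∨ ((((((x ∧ y) ∧ x) ∨ ¬y) ∧ y) ∧ x) → ¬x)) ∧ (y ∧ ((¬y ∧ x) ∨ y))) = min(0.16, 0.92) = 0.16

0.16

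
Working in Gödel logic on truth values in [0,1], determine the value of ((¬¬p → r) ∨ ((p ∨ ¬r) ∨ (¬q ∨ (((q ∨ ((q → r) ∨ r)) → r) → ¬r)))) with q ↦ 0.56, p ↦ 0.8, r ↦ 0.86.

0.86

¬p: Gödel ¬ of 0.8 = 0 (operand ≠ 0)
¬¬p: Gödel ¬ of 0 = 1 (operand is 0)
(¬¬p → r): 1 > 0.86, so result = 0.86
¬r: Gödel ¬ of 0.86 = 0 (operand ≠ 0)
(p ∨ ¬r) = max(0.8, 0) = 0.8
¬q: Gödel ¬ of 0.56 = 0 (operand ≠ 0)
(q → r): 0.56 ≤ 0.86, so result = 1
((q → r) ∨ r) = max(1, 0.86) = 1
(q ∨ ((q → r) ∨ r)) = max(0.56, 1) = 1
((q ∨ ((q → r) ∨ r)) → r): 1 > 0.86, so result = 0.86
¬r: Gödel ¬ of 0.86 = 0 (operand ≠ 0)
(((q ∨ ((q → r) ∨ r)) → r) → ¬r): 0.86 > 0, so result = 0
(¬q ∨ (((q ∨ ((q → r) ∨ r)) → r) → ¬r)) = max(0, 0) = 0
((p ∨ ¬r) ∨ (¬q ∨ (((q ∨ ((q → r) ∨ r)) → r) → ¬r))) = max(0.8, 0) = 0.8
((¬¬p → r) ∨ ((p ∨ ¬r) ∨ (¬q ∨ (((q ∨ ((q → r) ∨ r)) → r) → ¬r)))) = max(0.86, 0.8) = 0.86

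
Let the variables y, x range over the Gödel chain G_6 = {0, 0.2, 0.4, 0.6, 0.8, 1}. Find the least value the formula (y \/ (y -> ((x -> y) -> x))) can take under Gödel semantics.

0.20

The minimum is attained at y = 0.2, x = 0:
  (x -> y): 0 ≤ 0.2, so result = 1
  ((x -> y) -> x): 1 > 0, so result = 0
  (y -> ((x -> y) -> x)): 0.2 > 0, so result = 0
  (y \/ (y -> ((x -> y) -> x))) = max(0.2, 0) = 0.2
Checking all 36 assignments confirms none give a value below 0.20.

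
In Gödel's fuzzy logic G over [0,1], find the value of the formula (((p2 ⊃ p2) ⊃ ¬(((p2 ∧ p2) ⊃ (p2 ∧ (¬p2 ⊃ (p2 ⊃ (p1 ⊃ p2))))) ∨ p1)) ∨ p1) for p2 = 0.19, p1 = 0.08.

(p2 ⊃ p2): 0.19 ≤ 0.19, so result = 1
(p2 ∧ p2) = min(0.19, 0.19) = 0.19
¬p2: Gödel ¬ of 0.19 = 0 (operand ≠ 0)
(p1 ⊃ p2): 0.08 ≤ 0.19, so result = 1
(p2 ⊃ (p1 ⊃ p2)): 0.19 ≤ 1, so result = 1
(¬p2 ⊃ (p2 ⊃ (p1 ⊃ p2))): 0 ≤ 1, so result = 1
(p2 ∧ (¬p2 ⊃ (p2 ⊃ (p1 ⊃ p2)))) = min(0.19, 1) = 0.19
((p2 ∧ p2) ⊃ (p2 ∧ (¬p2 ⊃ (p2 ⊃ (p1 ⊃ p2))))): 0.19 ≤ 0.19, so result = 1
(((p2 ∧ p2) ⊃ (p2 ∧ (¬p2 ⊃ (p2 ⊃ (p1 ⊃ p2))))) ∨ p1) = max(1, 0.08) = 1
¬(((p2 ∧ p2) ⊃ (p2 ∧ (¬p2 ⊃ (p2 ⊃ (p1 ⊃ p2))))) ∨ p1): Gödel ¬ of 1 = 0 (operand ≠ 0)
((p2 ⊃ p2) ⊃ ¬(((p2 ∧ p2) ⊃ (p2 ∧ (¬p2 ⊃ (p2 ⊃ (p1 ⊃ p2))))) ∨ p1)): 1 > 0, so result = 0
(((p2 ⊃ p2) ⊃ ¬(((p2 ∧ p2) ⊃ (p2 ∧ (¬p2 ⊃ (p2 ⊃ (p1 ⊃ p2))))) ∨ p1)) ∨ p1) = max(0, 0.08) = 0.08

0.08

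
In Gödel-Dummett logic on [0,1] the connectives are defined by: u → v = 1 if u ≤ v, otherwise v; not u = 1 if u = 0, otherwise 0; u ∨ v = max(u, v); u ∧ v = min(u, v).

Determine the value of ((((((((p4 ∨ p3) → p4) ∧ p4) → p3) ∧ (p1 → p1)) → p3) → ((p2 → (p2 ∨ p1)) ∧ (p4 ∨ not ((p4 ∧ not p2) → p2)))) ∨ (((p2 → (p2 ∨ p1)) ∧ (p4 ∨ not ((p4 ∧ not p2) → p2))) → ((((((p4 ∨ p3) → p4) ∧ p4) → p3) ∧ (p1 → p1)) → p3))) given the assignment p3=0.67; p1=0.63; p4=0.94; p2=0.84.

(p4 ∨ p3) = max(0.94, 0.67) = 0.94
((p4 ∨ p3) → p4): 0.94 ≤ 0.94, so result = 1
(((p4 ∨ p3) → p4) ∧ p4) = min(1, 0.94) = 0.94
((((p4 ∨ p3) → p4) ∧ p4) → p3): 0.94 > 0.67, so result = 0.67
(p1 → p1): 0.63 ≤ 0.63, so result = 1
(((((p4 ∨ p3) → p4) ∧ p4) → p3) ∧ (p1 → p1)) = min(0.67, 1) = 0.67
((((((p4 ∨ p3) → p4) ∧ p4) → p3) ∧ (p1 → p1)) → p3): 0.67 ≤ 0.67, so result = 1
(p2 ∨ p1) = max(0.84, 0.63) = 0.84
(p2 → (p2 ∨ p1)): 0.84 ≤ 0.84, so result = 1
not p2: Gödel ¬ of 0.84 = 0 (operand ≠ 0)
(p4 ∧ not p2) = min(0.94, 0) = 0
((p4 ∧ not p2) → p2): 0 ≤ 0.84, so result = 1
not ((p4 ∧ not p2) → p2): Gödel ¬ of 1 = 0 (operand ≠ 0)
(p4 ∨ not ((p4 ∧ not p2) → p2)) = max(0.94, 0) = 0.94
((p2 → (p2 ∨ p1)) ∧ (p4 ∨ not ((p4 ∧ not p2) → p2))) = min(1, 0.94) = 0.94
(((((((p4 ∨ p3) → p4) ∧ p4) → p3) ∧ (p1 → p1)) → p3) → ((p2 → (p2 ∨ p1)) ∧ (p4 ∨ not ((p4 ∧ not p2) → p2)))): 1 > 0.94, so result = 0.94
(p2 ∨ p1) = max(0.84, 0.63) = 0.84
(p2 → (p2 ∨ p1)): 0.84 ≤ 0.84, so result = 1
not p2: Gödel ¬ of 0.84 = 0 (operand ≠ 0)
(p4 ∧ not p2) = min(0.94, 0) = 0
((p4 ∧ not p2) → p2): 0 ≤ 0.84, so result = 1
not ((p4 ∧ not p2) → p2): Gödel ¬ of 1 = 0 (operand ≠ 0)
(p4 ∨ not ((p4 ∧ not p2) → p2)) = max(0.94, 0) = 0.94
((p2 → (p2 ∨ p1)) ∧ (p4 ∨ not ((p4 ∧ not p2) → p2))) = min(1, 0.94) = 0.94
(p4 ∨ p3) = max(0.94, 0.67) = 0.94
((p4 ∨ p3) → p4): 0.94 ≤ 0.94, so result = 1
(((p4 ∨ p3) → p4) ∧ p4) = min(1, 0.94) = 0.94
((((p4 ∨ p3) → p4) ∧ p4) → p3): 0.94 > 0.67, so result = 0.67
(p1 → p1): 0.63 ≤ 0.63, so result = 1
(((((p4 ∨ p3) → p4) ∧ p4) → p3) ∧ (p1 → p1)) = min(0.67, 1) = 0.67
((((((p4 ∨ p3) → p4) ∧ p4) → p3) ∧ (p1 → p1)) → p3): 0.67 ≤ 0.67, so result = 1
(((p2 → (p2 ∨ p1)) ∧ (p4 ∨ not ((p4 ∧ not p2) → p2))) → ((((((p4 ∨ p3) → p4) ∧ p4) → p3) ∧ (p1 → p1)) → p3)): 0.94 ≤ 1, so result = 1
((((((((p4 ∨ p3) → p4) ∧ p4) → p3) ∧ (p1 → p1)) → p3) → ((p2 → (p2 ∨ p1)) ∧ (p4 ∨ not ((p4 ∧ not p2) → p2)))) ∨ (((p2 → (p2 ∨ p1)) ∧ (p4 ∨ not ((p4 ∧ not p2) → p2))) → ((((((p4 ∨ p3) → p4) ∧ p4) → p3) ∧ (p1 → p1)) → p3))) = max(0.94, 1) = 1

1.00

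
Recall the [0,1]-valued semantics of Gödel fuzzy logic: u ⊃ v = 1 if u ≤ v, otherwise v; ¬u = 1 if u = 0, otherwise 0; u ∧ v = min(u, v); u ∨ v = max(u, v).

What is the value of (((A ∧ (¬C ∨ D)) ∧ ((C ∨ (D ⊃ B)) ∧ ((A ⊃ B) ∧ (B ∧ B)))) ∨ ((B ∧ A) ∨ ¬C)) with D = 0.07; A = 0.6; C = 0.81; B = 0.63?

0.60

¬C: Gödel ¬ of 0.81 = 0 (operand ≠ 0)
(¬C ∨ D) = max(0, 0.07) = 0.07
(A ∧ (¬C ∨ D)) = min(0.6, 0.07) = 0.07
(D ⊃ B): 0.07 ≤ 0.63, so result = 1
(C ∨ (D ⊃ B)) = max(0.81, 1) = 1
(A ⊃ B): 0.6 ≤ 0.63, so result = 1
(B ∧ B) = min(0.63, 0.63) = 0.63
((A ⊃ B) ∧ (B ∧ B)) = min(1, 0.63) = 0.63
((C ∨ (D ⊃ B)) ∧ ((A ⊃ B) ∧ (B ∧ B))) = min(1, 0.63) = 0.63
((A ∧ (¬C ∨ D)) ∧ ((C ∨ (D ⊃ B)) ∧ ((A ⊃ B) ∧ (B ∧ B)))) = min(0.07, 0.63) = 0.07
(B ∧ A) = min(0.63, 0.6) = 0.6
¬C: Gödel ¬ of 0.81 = 0 (operand ≠ 0)
((B ∧ A) ∨ ¬C) = max(0.6, 0) = 0.6
(((A ∧ (¬C ∨ D)) ∧ ((C ∨ (D ⊃ B)) ∧ ((A ⊃ B) ∧ (B ∧ B)))) ∨ ((B ∧ A) ∨ ¬C)) = max(0.07, 0.6) = 0.6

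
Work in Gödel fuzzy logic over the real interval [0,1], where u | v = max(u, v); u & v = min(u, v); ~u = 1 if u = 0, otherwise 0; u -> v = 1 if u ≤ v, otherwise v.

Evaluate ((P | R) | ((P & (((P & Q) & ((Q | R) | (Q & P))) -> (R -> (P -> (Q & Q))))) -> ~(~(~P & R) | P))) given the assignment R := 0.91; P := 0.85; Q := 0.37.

(P | R) = max(0.85, 0.91) = 0.91
(P & Q) = min(0.85, 0.37) = 0.37
(Q | R) = max(0.37, 0.91) = 0.91
(Q & P) = min(0.37, 0.85) = 0.37
((Q | R) | (Q & P)) = max(0.91, 0.37) = 0.91
((P & Q) & ((Q | R) | (Q & P))) = min(0.37, 0.91) = 0.37
(Q & Q) = min(0.37, 0.37) = 0.37
(P -> (Q & Q)): 0.85 > 0.37, so result = 0.37
(R -> (P -> (Q & Q))): 0.91 > 0.37, so result = 0.37
(((P & Q) & ((Q | R) | (Q & P))) -> (R -> (P -> (Q & Q)))): 0.37 ≤ 0.37, so result = 1
(P & (((P & Q) & ((Q | R) | (Q & P))) -> (R -> (P -> (Q & Q))))) = min(0.85, 1) = 0.85
~P: Gödel ¬ of 0.85 = 0 (operand ≠ 0)
(~P & R) = min(0, 0.91) = 0
~(~P & R): Gödel ¬ of 0 = 1 (operand is 0)
(~(~P & R) | P) = max(1, 0.85) = 1
~(~(~P & R) | P): Gödel ¬ of 1 = 0 (operand ≠ 0)
((P & (((P & Q) & ((Q | R) | (Q & P))) -> (R -> (P -> (Q & Q))))) -> ~(~(~P & R) | P)): 0.85 > 0, so result = 0
((P | R) | ((P & (((P & Q) & ((Q | R) | (Q & P))) -> (R -> (P -> (Q & Q))))) -> ~(~(~P & R) | P))) = max(0.91, 0) = 0.91

0.91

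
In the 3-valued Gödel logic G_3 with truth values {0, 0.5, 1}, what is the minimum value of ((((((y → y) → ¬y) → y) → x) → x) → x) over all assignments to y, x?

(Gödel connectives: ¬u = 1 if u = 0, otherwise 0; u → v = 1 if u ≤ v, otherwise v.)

0.00

The minimum is attained at y = 0.5, x = 0:
  (y → y): 0.5 ≤ 0.5, so result = 1
  ¬y: Gödel ¬ of 0.5 = 0 (operand ≠ 0)
  ((y → y) → ¬y): 1 > 0, so result = 0
  (((y → y) → ¬y) → y): 0 ≤ 0.5, so result = 1
  ((((y → y) → ¬y) → y) → x): 1 > 0, so result = 0
  (((((y → y) → ¬y) → y) → x) → x): 0 ≤ 0, so result = 1
  ((((((y → y) → ¬y) → y) → x) → x) → x): 1 > 0, so result = 0
Checking all 9 assignments confirms none give a value below 0.00.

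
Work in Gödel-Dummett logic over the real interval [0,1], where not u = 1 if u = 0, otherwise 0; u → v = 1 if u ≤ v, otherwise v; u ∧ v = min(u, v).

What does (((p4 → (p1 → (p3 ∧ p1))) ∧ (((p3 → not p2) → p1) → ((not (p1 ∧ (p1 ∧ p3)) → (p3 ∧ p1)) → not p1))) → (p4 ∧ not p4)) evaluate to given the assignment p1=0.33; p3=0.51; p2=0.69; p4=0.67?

(p3 ∧ p1) = min(0.51, 0.33) = 0.33
(p1 → (p3 ∧ p1)): 0.33 ≤ 0.33, so result = 1
(p4 → (p1 → (p3 ∧ p1))): 0.67 ≤ 1, so result = 1
not p2: Gödel ¬ of 0.69 = 0 (operand ≠ 0)
(p3 → not p2): 0.51 > 0, so result = 0
((p3 → not p2) → p1): 0 ≤ 0.33, so result = 1
(p1 ∧ p3) = min(0.33, 0.51) = 0.33
(p1 ∧ (p1 ∧ p3)) = min(0.33, 0.33) = 0.33
not (p1 ∧ (p1 ∧ p3)): Gödel ¬ of 0.33 = 0 (operand ≠ 0)
(p3 ∧ p1) = min(0.51, 0.33) = 0.33
(not (p1 ∧ (p1 ∧ p3)) → (p3 ∧ p1)): 0 ≤ 0.33, so result = 1
not p1: Gödel ¬ of 0.33 = 0 (operand ≠ 0)
((not (p1 ∧ (p1 ∧ p3)) → (p3 ∧ p1)) → not p1): 1 > 0, so result = 0
(((p3 → not p2) → p1) → ((not (p1 ∧ (p1 ∧ p3)) → (p3 ∧ p1)) → not p1)): 1 > 0, so result = 0
((p4 → (p1 → (p3 ∧ p1))) ∧ (((p3 → not p2) → p1) → ((not (p1 ∧ (p1 ∧ p3)) → (p3 ∧ p1)) → not p1))) = min(1, 0) = 0
not p4: Gödel ¬ of 0.67 = 0 (operand ≠ 0)
(p4 ∧ not p4) = min(0.67, 0) = 0
(((p4 → (p1 → (p3 ∧ p1))) ∧ (((p3 → not p2) → p1) → ((not (p1 ∧ (p1 ∧ p3)) → (p3 ∧ p1)) → not p1))) → (p4 ∧ not p4)): 0 ≤ 0, so result = 1

1.00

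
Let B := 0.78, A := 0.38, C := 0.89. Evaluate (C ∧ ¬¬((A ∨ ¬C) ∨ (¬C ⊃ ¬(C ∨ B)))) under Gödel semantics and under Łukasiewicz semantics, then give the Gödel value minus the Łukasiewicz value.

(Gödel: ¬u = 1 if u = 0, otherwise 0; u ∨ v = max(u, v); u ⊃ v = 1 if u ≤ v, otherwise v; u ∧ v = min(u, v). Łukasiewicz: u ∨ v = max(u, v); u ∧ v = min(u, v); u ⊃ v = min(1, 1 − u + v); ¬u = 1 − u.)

0.00

Gödel evaluation:
  ¬C: Gödel ¬ of 0.89 = 0 (operand ≠ 0)
  (A ∨ ¬C) = max(0.38, 0) = 0.38
  ¬C: Gödel ¬ of 0.89 = 0 (operand ≠ 0)
  (C ∨ B) = max(0.89, 0.78) = 0.89
  ¬(C ∨ B): Gödel ¬ of 0.89 = 0 (operand ≠ 0)
  (¬C ⊃ ¬(C ∨ B)): 0 ≤ 0, so result = 1
  ((A ∨ ¬C) ∨ (¬C ⊃ ¬(C ∨ B))) = max(0.38, 1) = 1
  ¬((A ∨ ¬C) ∨ (¬C ⊃ ¬(C ∨ B))): Gödel ¬ of 1 = 0 (operand ≠ 0)
  ¬¬((A ∨ ¬C) ∨ (¬C ⊃ ¬(C ∨ B))): Gödel ¬ of 0 = 1 (operand is 0)
  (C ∧ ¬¬((A ∨ ¬C) ∨ (¬C ⊃ ¬(C ∨ B)))) = min(0.89, 1) = 0.89
  Gödel value = 0.89
Łukasiewicz evaluation:
  ¬C: Łukasiewicz ¬ gives 1 − 0.89 = 0.11
  (A ∨ ¬C) = max(0.38, 0.11) = 0.38
  ¬C: Łukasiewicz ¬ gives 1 − 0.89 = 0.11
  (C ∨ B) = max(0.89, 0.78) = 0.89
  ¬(C ∨ B): Łukasiewicz ¬ gives 1 − 0.89 = 0.11
  (¬C ⊃ ¬(C ∨ B)): min(1, 1 − 0.11 + 0.11) = 1
  ((A ∨ ¬C) ∨ (¬C ⊃ ¬(C ∨ B))) = max(0.38, 1) = 1
  ¬((A ∨ ¬C) ∨ (¬C ⊃ ¬(C ∨ B))): Łukasiewicz ¬ gives 1 − 1 = 0
  ¬¬((A ∨ ¬C) ∨ (¬C ⊃ ¬(C ∨ B))): Łukasiewicz ¬ gives 1 − 0 = 1
  (C ∧ ¬¬((A ∨ ¬C) ∨ (¬C ⊃ ¬(C ∨ B)))) = min(0.89, 1) = 0.89
  Łukasiewicz value = 0.89
Difference: 0.89 − 0.89 = 0.00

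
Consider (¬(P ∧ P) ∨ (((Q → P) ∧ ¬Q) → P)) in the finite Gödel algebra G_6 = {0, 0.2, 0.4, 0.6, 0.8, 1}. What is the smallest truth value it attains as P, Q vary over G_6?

The minimum is attained at P = 0.2, Q = 0:
  (P ∧ P) = min(0.2, 0.2) = 0.2
  ¬(P ∧ P): Gödel ¬ of 0.2 = 0 (operand ≠ 0)
  (Q → P): 0 ≤ 0.2, so result = 1
  ¬Q: Gödel ¬ of 0 = 1 (operand is 0)
  ((Q → P) ∧ ¬Q) = min(1, 1) = 1
  (((Q → P) ∧ ¬Q) → P): 1 > 0.2, so result = 0.2
  (¬(P ∧ P) ∨ (((Q → P) ∧ ¬Q) → P)) = max(0, 0.2) = 0.2
Checking all 36 assignments confirms none give a value below 0.20.

0.20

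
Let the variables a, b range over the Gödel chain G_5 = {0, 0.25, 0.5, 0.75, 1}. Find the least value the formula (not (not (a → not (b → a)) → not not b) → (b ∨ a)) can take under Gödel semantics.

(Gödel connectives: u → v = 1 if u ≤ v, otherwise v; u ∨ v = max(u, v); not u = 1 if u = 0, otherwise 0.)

The minimum is attained at a = 0.25, b = 0:
  (b → a): 0 ≤ 0.25, so result = 1
  not (b → a): Gödel ¬ of 1 = 0 (operand ≠ 0)
  (a → not (b → a)): 0.25 > 0, so result = 0
  not (a → not (b → a)): Gödel ¬ of 0 = 1 (operand is 0)
  not b: Gödel ¬ of 0 = 1 (operand is 0)
  not not b: Gödel ¬ of 1 = 0 (operand ≠ 0)
  (not (a → not (b → a)) → not not b): 1 > 0, so result = 0
  not (not (a → not (b → a)) → not not b): Gödel ¬ of 0 = 1 (operand is 0)
  (b ∨ a) = max(0, 0.25) = 0.25
  (not (not (a → not (b → a)) → not not b) → (b ∨ a)): 1 > 0.25, so result = 0.25
Checking all 25 assignments confirms none give a value below 0.25.

0.25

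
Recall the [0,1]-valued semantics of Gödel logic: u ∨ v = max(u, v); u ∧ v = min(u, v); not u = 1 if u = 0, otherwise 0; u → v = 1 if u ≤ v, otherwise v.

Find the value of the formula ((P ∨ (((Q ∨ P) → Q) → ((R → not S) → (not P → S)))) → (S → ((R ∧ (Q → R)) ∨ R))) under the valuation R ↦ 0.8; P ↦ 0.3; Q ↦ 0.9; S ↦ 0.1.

1.00

(Q ∨ P) = max(0.9, 0.3) = 0.9
((Q ∨ P) → Q): 0.9 ≤ 0.9, so result = 1
not S: Gödel ¬ of 0.1 = 0 (operand ≠ 0)
(R → not S): 0.8 > 0, so result = 0
not P: Gödel ¬ of 0.3 = 0 (operand ≠ 0)
(not P → S): 0 ≤ 0.1, so result = 1
((R → not S) → (not P → S)): 0 ≤ 1, so result = 1
(((Q ∨ P) → Q) → ((R → not S) → (not P → S))): 1 ≤ 1, so result = 1
(P ∨ (((Q ∨ P) → Q) → ((R → not S) → (not P → S)))) = max(0.3, 1) = 1
(Q → R): 0.9 > 0.8, so result = 0.8
(R ∧ (Q → R)) = min(0.8, 0.8) = 0.8
((R ∧ (Q → R)) ∨ R) = max(0.8, 0.8) = 0.8
(S → ((R ∧ (Q → R)) ∨ R)): 0.1 ≤ 0.8, so result = 1
((P ∨ (((Q ∨ P) → Q) → ((R → not S) → (not P → S)))) → (S → ((R ∧ (Q → R)) ∨ R))): 1 ≤ 1, so result = 1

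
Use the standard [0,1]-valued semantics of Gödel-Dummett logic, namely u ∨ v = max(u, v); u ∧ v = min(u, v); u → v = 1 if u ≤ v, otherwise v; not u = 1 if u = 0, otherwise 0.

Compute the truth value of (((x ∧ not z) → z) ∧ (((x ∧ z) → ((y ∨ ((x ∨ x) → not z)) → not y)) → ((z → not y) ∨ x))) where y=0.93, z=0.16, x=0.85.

1.00

not z: Gödel ¬ of 0.16 = 0 (operand ≠ 0)
(x ∧ not z) = min(0.85, 0) = 0
((x ∧ not z) → z): 0 ≤ 0.16, so result = 1
(x ∧ z) = min(0.85, 0.16) = 0.16
(x ∨ x) = max(0.85, 0.85) = 0.85
not z: Gödel ¬ of 0.16 = 0 (operand ≠ 0)
((x ∨ x) → not z): 0.85 > 0, so result = 0
(y ∨ ((x ∨ x) → not z)) = max(0.93, 0) = 0.93
not y: Gödel ¬ of 0.93 = 0 (operand ≠ 0)
((y ∨ ((x ∨ x) → not z)) → not y): 0.93 > 0, so result = 0
((x ∧ z) → ((y ∨ ((x ∨ x) → not z)) → not y)): 0.16 > 0, so result = 0
not y: Gödel ¬ of 0.93 = 0 (operand ≠ 0)
(z → not y): 0.16 > 0, so result = 0
((z → not y) ∨ x) = max(0, 0.85) = 0.85
(((x ∧ z) → ((y ∨ ((x ∨ x) → not z)) → not y)) → ((z → not y) ∨ x)): 0 ≤ 0.85, so result = 1
(((x ∧ not z) → z) ∧ (((x ∧ z) → ((y ∨ ((x ∨ x) → not z)) → not y)) → ((z → not y) ∨ x))) = min(1, 1) = 1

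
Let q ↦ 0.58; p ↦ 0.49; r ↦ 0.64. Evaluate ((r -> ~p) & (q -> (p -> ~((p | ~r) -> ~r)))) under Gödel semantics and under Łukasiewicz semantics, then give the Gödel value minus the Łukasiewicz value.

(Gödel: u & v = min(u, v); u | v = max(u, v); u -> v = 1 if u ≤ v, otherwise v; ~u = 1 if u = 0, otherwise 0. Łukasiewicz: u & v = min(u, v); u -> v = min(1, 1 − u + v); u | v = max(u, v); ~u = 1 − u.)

-0.87

Gödel evaluation:
  ~p: Gödel ¬ of 0.49 = 0 (operand ≠ 0)
  (r -> ~p): 0.64 > 0, so result = 0
  ~r: Gödel ¬ of 0.64 = 0 (operand ≠ 0)
  (p | ~r) = max(0.49, 0) = 0.49
  ~r: Gödel ¬ of 0.64 = 0 (operand ≠ 0)
  ((p | ~r) -> ~r): 0.49 > 0, so result = 0
  ~((p | ~r) -> ~r): Gödel ¬ of 0 = 1 (operand is 0)
  (p -> ~((p | ~r) -> ~r)): 0.49 ≤ 1, so result = 1
  (q -> (p -> ~((p | ~r) -> ~r))): 0.58 ≤ 1, so result = 1
  ((r -> ~p) & (q -> (p -> ~((p | ~r) -> ~r)))) = min(0, 1) = 0
  Gödel value = 0
Łukasiewicz evaluation:
  ~p: Łukasiewicz ¬ gives 1 − 0.49 = 0.51
  (r -> ~p): min(1, 1 − 0.64 + 0.51) = 0.87
  ~r: Łukasiewicz ¬ gives 1 − 0.64 = 0.36
  (p | ~r) = max(0.49, 0.36) = 0.49
  ~r: Łukasiewicz ¬ gives 1 − 0.64 = 0.36
  ((p | ~r) -> ~r): min(1, 1 − 0.49 + 0.36) = 0.87
  ~((p | ~r) -> ~r): Łukasiewicz ¬ gives 1 − 0.87 = 0.13
  (p -> ~((p | ~r) -> ~r)): min(1, 1 − 0.49 + 0.13) = 0.64
  (q -> (p -> ~((p | ~r) -> ~r))): min(1, 1 − 0.58 + 0.64) = 1
  ((r -> ~p) & (q -> (p -> ~((p | ~r) -> ~r)))) = min(0.87, 1) = 0.87
  Łukasiewicz value = 0.87
Difference: 0 − 0.87 = -0.87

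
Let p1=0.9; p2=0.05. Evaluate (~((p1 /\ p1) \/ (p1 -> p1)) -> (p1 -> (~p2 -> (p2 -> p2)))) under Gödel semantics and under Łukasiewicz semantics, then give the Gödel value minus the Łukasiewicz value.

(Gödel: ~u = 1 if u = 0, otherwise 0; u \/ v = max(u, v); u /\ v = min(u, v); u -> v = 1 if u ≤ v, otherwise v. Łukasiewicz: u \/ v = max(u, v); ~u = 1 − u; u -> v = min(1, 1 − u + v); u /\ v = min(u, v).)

0.00

Gödel evaluation:
  (p1 /\ p1) = min(0.9, 0.9) = 0.9
  (p1 -> p1): 0.9 ≤ 0.9, so result = 1
  ((p1 /\ p1) \/ (p1 -> p1)) = max(0.9, 1) = 1
  ~((p1 /\ p1) \/ (p1 -> p1)): Gödel ¬ of 1 = 0 (operand ≠ 0)
  ~p2: Gödel ¬ of 0.05 = 0 (operand ≠ 0)
  (p2 -> p2): 0.05 ≤ 0.05, so result = 1
  (~p2 -> (p2 -> p2)): 0 ≤ 1, so result = 1
  (p1 -> (~p2 -> (p2 -> p2))): 0.9 ≤ 1, so result = 1
  (~((p1 /\ p1) \/ (p1 -> p1)) -> (p1 -> (~p2 -> (p2 -> p2)))): 0 ≤ 1, so result = 1
  Gödel value = 1
Łukasiewicz evaluation:
  (p1 /\ p1) = min(0.9, 0.9) = 0.9
  (p1 -> p1): min(1, 1 − 0.9 + 0.9) = 1
  ((p1 /\ p1) \/ (p1 -> p1)) = max(0.9, 1) = 1
  ~((p1 /\ p1) \/ (p1 -> p1)): Łukasiewicz ¬ gives 1 − 1 = 0
  ~p2: Łukasiewicz ¬ gives 1 − 0.05 = 0.95
  (p2 -> p2): min(1, 1 − 0.05 + 0.05) = 1
  (~p2 -> (p2 -> p2)): min(1, 1 − 0.95 + 1) = 1
  (p1 -> (~p2 -> (p2 -> p2))): min(1, 1 − 0.9 + 1) = 1
  (~((p1 /\ p1) \/ (p1 -> p1)) -> (p1 -> (~p2 -> (p2 -> p2)))): min(1, 1 − 0 + 1) = 1
  Łukasiewicz value = 1
Difference: 1 − 1 = 0.00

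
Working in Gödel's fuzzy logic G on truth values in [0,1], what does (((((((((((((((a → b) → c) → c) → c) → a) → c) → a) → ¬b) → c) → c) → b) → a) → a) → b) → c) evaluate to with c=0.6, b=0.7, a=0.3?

0.60

(a → b): 0.3 ≤ 0.7, so result = 1
((a → b) → c): 1 > 0.6, so result = 0.6
(((a → b) → c) → c): 0.6 ≤ 0.6, so result = 1
((((a → b) → c) → c) → c): 1 > 0.6, so result = 0.6
(((((a → b) → c) → c) → c) → a): 0.6 > 0.3, so result = 0.3
((((((a → b) → c) → c) → c) → a) → c): 0.3 ≤ 0.6, so result = 1
(((((((a → b) → c) → c) → c) → a) → c) → a): 1 > 0.3, so result = 0.3
¬b: Gödel ¬ of 0.7 = 0 (operand ≠ 0)
((((((((a → b) → c) → c) → c) → a) → c) → a) → ¬b): 0.3 > 0, so result = 0
(((((((((a → b) → c) → c) → c) → a) → c) → a) → ¬b) → c): 0 ≤ 0.6, so result = 1
((((((((((a → b) → c) → c) → c) → a) → c) → a) → ¬b) → c) → c): 1 > 0.6, so result = 0.6
(((((((((((a → b) → c) → c) → c) → a) → c) → a) → ¬b) → c) → c) → b): 0.6 ≤ 0.7, so result = 1
((((((((((((a → b) → c) → c) → c) → a) → c) → a) → ¬b) → c) → c) → b) → a): 1 > 0.3, so result = 0.3
(((((((((((((a → b) → c) → c) → c) → a) → c) → a) → ¬b) → c) → c) → b) → a) → a): 0.3 ≤ 0.3, so result = 1
((((((((((((((a → b) → c) → c) → c) → a) → c) → a) → ¬b) → c) → c) → b) → a) → a) → b): 1 > 0.7, so result = 0.7
(((((((((((((((a → b) → c) → c) → c) → a) → c) → a) → ¬b) → c) → c) → b) → a) → a) → b) → c): 0.7 > 0.6, so result = 0.6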